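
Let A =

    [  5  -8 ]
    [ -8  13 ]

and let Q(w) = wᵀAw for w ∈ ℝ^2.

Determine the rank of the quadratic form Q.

Applying the same elementary operations to the rows and columns of A produces a congruent diagonal matrix with entries 5, 1/5.
Counting signs: 2 positive.
The rank is the number of nonzero pivots: 2.

2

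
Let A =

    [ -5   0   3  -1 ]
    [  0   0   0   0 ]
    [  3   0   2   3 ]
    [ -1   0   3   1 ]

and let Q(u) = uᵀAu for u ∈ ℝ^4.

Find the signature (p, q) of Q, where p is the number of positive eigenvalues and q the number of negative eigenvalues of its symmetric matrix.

(1, 2)

Applying the same elementary operations to the rows and columns of A produces a congruent diagonal matrix with entries -5, 0, 19/5, -6/19.
So there are 1 positive, 2 negative, 1 zero pivots.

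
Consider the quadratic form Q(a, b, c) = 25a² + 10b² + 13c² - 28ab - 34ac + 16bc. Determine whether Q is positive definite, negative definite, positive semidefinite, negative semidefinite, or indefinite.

positive definite

The symmetric matrix of Q is A = [[25, -14, -17], [-14, 10, 8], [-17, 8, 13]].
Leading principal minors: Δ_1 = 25, Δ_2 = 54, Δ_3 = 20.
All leading principal minors are positive, so by Sylvester's criterion Q is positive definite.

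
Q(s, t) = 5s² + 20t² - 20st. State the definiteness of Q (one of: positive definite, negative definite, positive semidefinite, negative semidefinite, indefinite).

positive semidefinite

The associated matrix is A = [[5, -10], [-10, 20]].
Symmetric row and column elimination reduces A to a congruent diagonal form with pivots 5, 0.
That gives 1 positive, 1 zero pivots.
Hence Q is positive semidefinite.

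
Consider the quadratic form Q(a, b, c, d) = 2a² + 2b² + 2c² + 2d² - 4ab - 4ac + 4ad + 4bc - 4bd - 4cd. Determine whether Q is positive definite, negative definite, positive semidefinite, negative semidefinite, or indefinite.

The symmetric matrix is A = [[2, -2, -2, 2], [-2, 2, 2, -2], [-2, 2, 2, -2], [2, -2, -2, 2]].
Congruent diagonalization of A (simultaneous row and column reduction) yields pivots 2, 0, 0, 0.
Counting signs: 1 positive, 3 zero.
Hence Q is positive semidefinite.

positive semidefinite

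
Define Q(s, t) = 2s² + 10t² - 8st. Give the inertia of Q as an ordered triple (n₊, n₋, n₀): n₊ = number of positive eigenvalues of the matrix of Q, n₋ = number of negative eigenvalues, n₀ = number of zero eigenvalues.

(2, 0, 0)

The associated matrix is A = [[2, -4], [-4, 10]].
Symmetric row and column elimination reduces A to a congruent diagonal form with pivots 2, 2.
That gives 2 positive pivots.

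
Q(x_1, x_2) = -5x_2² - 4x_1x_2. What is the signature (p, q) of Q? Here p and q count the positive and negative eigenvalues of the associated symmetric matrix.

(1, 1)

The symmetric matrix is A = [[0, -2], [-2, -5]].
By Sylvester's law of inertia any congruent diagonalization of A has 1 positive, 1 negative and 0 zero entries.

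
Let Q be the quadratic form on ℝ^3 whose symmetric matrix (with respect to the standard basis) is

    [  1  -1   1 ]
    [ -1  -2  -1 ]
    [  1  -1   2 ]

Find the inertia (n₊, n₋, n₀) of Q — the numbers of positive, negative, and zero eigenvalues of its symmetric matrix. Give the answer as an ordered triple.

An LDLᵀ factorisation of A has diagonal entries 1, -3, 1.
So there are 2 positive, 1 negative pivots.

(2, 1, 0)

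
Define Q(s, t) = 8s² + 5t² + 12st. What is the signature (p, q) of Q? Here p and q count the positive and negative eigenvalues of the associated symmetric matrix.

(2, 0)

The symmetric matrix is A = [[8, 6], [6, 5]].
An LDLᵀ factorisation of A has diagonal entries 8, 1/2.
That gives 2 positive pivots.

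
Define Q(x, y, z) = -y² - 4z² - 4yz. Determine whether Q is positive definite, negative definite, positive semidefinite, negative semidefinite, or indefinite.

negative semidefinite

The symmetric matrix is A = [[0, 0, 0], [0, -1, -2], [0, -2, -4]].
Row-reducing A symmetrically gives the diagonal entries 0, -1, 0.
That gives 1 negative, 2 zero pivots.
Hence Q is negative semidefinite.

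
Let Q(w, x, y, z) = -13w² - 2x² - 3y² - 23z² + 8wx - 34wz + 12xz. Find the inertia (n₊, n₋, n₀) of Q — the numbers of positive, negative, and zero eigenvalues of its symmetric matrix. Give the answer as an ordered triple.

Write A = [[-13, 4, 0, -17], [4, -2, 0, 6], [0, 0, -3, 0], [-17, 6, 0, -23]].
Row-reducing A symmetrically gives the diagonal entries -13, -10/13, -3, 0.
So there are 3 negative, 1 zero pivots.

(0, 3, 1)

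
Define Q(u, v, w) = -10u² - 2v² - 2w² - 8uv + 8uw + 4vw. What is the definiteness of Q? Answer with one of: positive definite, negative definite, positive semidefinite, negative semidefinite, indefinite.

negative semidefinite

The associated matrix is A = [[-10, -4, 4], [-4, -2, 2], [4, 2, -2]].
Row-reducing A symmetrically gives the diagonal entries -10, -2/5, 0.
So there are 2 negative, 1 zero pivots.
Hence Q is negative semidefinite.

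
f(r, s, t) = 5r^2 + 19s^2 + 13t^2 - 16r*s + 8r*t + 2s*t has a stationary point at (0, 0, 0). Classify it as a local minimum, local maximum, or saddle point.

The Hessian at the origin is H = [[10, -16, 8], [-16, 38, 2], [8, 2, 26]].
Applying the same elementary operations to the rows and columns of H produces a congruent diagonal matrix with entries 10, 62/5, 60/31.
So there are 3 positive pivots.
H is positive definite, so the origin is a strict local minimum.

local minimum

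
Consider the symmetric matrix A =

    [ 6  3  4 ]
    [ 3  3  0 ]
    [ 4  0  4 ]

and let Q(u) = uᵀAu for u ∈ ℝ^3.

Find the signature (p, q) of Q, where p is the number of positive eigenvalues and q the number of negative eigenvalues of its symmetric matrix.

(2, 1)

Congruent diagonalization of A (simultaneous row and column reduction) yields pivots 6, 3/2, -4/3.
That gives 2 positive, 1 negative pivots.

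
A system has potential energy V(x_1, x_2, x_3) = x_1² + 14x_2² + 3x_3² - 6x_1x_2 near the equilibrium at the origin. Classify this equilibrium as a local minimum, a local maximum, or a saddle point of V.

local minimum

The Hessian at the origin is H = [[2, -6, 0], [-6, 28, 0], [0, 0, 6]].
Applying the same elementary operations to the rows and columns of H produces a congruent diagonal matrix with entries 2, 10, 6.
So there are 3 positive pivots.
H is positive definite, so the origin is a strict local minimum.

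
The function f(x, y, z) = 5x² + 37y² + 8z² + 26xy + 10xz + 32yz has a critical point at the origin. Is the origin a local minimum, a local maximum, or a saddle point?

local minimum

The Hessian at the origin is H = [[10, 26, 10], [26, 74, 32], [10, 32, 16]].
Row-reducing H symmetrically gives the diagonal entries 10, 32/5, 3/8.
That gives 3 positive pivots.
H is positive definite, so the origin is a strict local minimum.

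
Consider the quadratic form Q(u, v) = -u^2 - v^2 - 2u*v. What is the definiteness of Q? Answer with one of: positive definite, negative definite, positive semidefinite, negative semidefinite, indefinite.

negative semidefinite

The associated matrix is A = [[-1, -1], [-1, -1]].
Symmetric row and column elimination reduces A to a congruent diagonal form with pivots -1, 0.
That gives 1 negative, 1 zero pivots.
Hence Q is negative semidefinite.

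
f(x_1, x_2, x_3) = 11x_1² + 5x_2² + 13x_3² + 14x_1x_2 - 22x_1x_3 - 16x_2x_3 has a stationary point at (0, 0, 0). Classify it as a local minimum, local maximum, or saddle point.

local minimum

The Hessian at the origin is H = [[22, 14, -22], [14, 10, -16], [-22, -16, 26]].
An LDLᵀ factorisation of H has diagonal entries 22, 12/11, 1/3.
That gives 3 positive pivots.
H is positive definite, so the origin is a strict local minimum.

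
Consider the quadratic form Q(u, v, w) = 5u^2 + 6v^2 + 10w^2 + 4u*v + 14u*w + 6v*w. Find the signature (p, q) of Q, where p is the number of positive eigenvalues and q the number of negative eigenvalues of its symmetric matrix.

The symmetric matrix is A = [[5, 2, 7], [2, 6, 3], [7, 3, 10]].
Applying the same elementary operations to the rows and columns of A produces a congruent diagonal matrix with entries 5, 26/5, 5/26.
Counting signs: 3 positive.

(3, 0)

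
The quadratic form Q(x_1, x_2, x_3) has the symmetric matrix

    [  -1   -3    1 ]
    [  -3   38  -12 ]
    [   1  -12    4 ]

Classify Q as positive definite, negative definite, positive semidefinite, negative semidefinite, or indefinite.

indefinite

Row-reducing A symmetrically gives the diagonal entries -1, 47, 10/47.
Counting signs: 2 positive, 1 negative.
Hence Q is indefinite.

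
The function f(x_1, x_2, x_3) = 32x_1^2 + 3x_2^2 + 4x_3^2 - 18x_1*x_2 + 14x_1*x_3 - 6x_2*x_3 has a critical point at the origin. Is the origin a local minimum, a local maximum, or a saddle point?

The Hessian at the origin is H = [[64, -18, 14], [-18, 6, -6], [14, -6, 8]].
Applying the same elementary operations to the rows and columns of H produces a congruent diagonal matrix with entries 64, 15/16, 2/5.
Counting signs: 3 positive.
H is positive definite, so the origin is a strict local minimum.

local minimum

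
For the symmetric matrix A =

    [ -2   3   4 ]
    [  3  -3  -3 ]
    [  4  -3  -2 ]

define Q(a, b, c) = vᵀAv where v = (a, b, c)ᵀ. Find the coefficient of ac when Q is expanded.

The coefficient of ac is A[1,3] + A[3,1] = 2·4 = 8.

8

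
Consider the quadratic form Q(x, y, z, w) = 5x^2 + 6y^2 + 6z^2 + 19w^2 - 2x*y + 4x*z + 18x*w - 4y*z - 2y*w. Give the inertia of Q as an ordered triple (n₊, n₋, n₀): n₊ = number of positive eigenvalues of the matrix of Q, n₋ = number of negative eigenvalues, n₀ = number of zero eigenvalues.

(4, 0, 0)

Write A = [[5, -1, 2, 9], [-1, 6, -2, -1], [2, -2, 6, 0], [9, -1, 0, 19]].
Symmetric row and column elimination reduces A to a congruent diagonal form with pivots 5, 29/5, 138/29, 20/69.
That gives 4 positive pivots.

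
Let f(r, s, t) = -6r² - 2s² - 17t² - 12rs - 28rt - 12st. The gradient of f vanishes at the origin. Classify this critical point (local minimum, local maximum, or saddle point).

saddle point

The Hessian at the origin is H = [[-12, -12, -28], [-12, -4, -12], [-28, -12, -34]].
Row-reducing H symmetrically gives the diagonal entries -12, 8, -2/3.
That gives 1 positive, 2 negative pivots.
H is indefinite, so the origin is a saddle point.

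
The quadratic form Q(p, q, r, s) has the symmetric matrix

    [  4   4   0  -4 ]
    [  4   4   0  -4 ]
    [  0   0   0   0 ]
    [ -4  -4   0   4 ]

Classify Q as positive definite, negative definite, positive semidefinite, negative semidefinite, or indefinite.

positive semidefinite

Row-reducing A symmetrically gives the diagonal entries 4, 0, 0, 0.
So there are 1 positive, 3 zero pivots.
Hence Q is positive semidefinite.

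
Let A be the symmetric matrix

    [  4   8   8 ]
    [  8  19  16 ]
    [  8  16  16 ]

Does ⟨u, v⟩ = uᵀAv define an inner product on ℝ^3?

Row-reducing A symmetrically gives the diagonal entries 4, 3, 0.
That gives 2 positive, 1 zero pivots.
Hence Q is positive semidefinite.
⟨·,·⟩ is an inner product exactly when A is positive definite.

no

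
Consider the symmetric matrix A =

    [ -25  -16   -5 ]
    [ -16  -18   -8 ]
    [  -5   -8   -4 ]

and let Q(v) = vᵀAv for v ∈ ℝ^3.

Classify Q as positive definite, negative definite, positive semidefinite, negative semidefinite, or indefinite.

Leading principal minors: Δ_1 = -25, Δ_2 = 194, Δ_3 = -6.
The signs alternate starting with Δ_1 < 0, so by Sylvester's criterion Q is negative definite.

negative definite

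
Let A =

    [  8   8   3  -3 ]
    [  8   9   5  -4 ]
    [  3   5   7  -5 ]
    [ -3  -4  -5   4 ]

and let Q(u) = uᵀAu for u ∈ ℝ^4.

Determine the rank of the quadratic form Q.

3

Row-reducing A symmetrically gives the diagonal entries 8, 1, 15/8, 0.
Counting signs: 3 positive, 1 zero.
The rank is the number of nonzero pivots: 3.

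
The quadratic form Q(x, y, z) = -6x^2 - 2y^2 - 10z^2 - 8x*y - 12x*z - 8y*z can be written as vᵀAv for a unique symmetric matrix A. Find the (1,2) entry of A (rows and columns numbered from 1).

The coefficient of x·y in Q is -8. For a symmetric A this equals A[1,2] + A[2,1] = 2·A[1,2].
So A[1,2] = -8/2 = -4.

-4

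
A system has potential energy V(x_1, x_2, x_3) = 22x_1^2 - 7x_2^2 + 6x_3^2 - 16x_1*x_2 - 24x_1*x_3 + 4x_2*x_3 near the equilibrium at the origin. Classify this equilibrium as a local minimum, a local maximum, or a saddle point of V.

saddle point

The Hessian at the origin is H = [[44, -16, -24], [-16, -14, 4], [-24, 4, 12]].
Symmetric row and column elimination reduces H to a congruent diagonal form with pivots 44, -218/11, 4/109.
So there are 2 positive, 1 negative pivots.
H is indefinite, so the origin is a saddle point.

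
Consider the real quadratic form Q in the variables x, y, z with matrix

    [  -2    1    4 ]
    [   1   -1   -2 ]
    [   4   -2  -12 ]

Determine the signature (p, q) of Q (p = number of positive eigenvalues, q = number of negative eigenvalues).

Row-reducing A symmetrically gives the diagonal entries -2, -1/2, -4.
Counting signs: 3 negative.

(0, 3)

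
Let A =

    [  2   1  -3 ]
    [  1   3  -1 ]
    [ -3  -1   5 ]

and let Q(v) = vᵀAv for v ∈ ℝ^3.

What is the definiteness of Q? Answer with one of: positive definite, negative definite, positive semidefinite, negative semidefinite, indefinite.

Applying the same elementary operations to the rows and columns of A produces a congruent diagonal matrix with entries 2, 5/2, 2/5.
Counting signs: 3 positive.
Hence Q is positive definite.

positive definite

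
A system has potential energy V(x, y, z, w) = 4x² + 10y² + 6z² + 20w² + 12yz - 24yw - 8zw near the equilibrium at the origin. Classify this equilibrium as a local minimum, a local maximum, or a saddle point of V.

local minimum

The Hessian at the origin is H = [[8, 0, 0, 0], [0, 20, 12, -24], [0, 12, 12, -8], [0, -24, -8, 40]].
Applying the same elementary operations to the rows and columns of H produces a congruent diagonal matrix with entries 8, 20, 24/5, 8/3.
Counting signs: 4 positive.
H is positive definite, so the origin is a strict local minimum.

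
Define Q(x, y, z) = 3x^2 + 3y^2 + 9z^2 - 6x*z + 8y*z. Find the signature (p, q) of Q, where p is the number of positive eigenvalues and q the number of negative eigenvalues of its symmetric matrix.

The associated matrix is A = [[3, 0, -3], [0, 3, 4], [-3, 4, 9]].
Row-reducing A symmetrically gives the diagonal entries 3, 3, 2/3.
Counting signs: 3 positive.

(3, 0)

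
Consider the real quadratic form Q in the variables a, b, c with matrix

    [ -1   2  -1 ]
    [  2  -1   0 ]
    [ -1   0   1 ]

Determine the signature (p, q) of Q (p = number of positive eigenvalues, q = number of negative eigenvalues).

Row-reducing A symmetrically gives the diagonal entries -1, 3, 2/3.
Counting signs: 2 positive, 1 negative.

(2, 1)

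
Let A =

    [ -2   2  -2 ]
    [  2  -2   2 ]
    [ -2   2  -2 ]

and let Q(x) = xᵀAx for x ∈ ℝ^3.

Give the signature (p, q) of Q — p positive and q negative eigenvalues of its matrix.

(0, 1)

Row-reducing A symmetrically gives the diagonal entries -2, 0, 0.
That gives 1 negative, 2 zero pivots.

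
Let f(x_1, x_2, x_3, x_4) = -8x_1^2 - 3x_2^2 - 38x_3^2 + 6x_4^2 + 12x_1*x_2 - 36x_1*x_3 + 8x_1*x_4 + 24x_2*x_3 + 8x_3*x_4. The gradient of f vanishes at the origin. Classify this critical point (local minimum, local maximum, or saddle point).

The Hessian at the origin is H = [[-16, 12, -36, 8], [12, -6, 24, 0], [-36, 24, -76, 8], [8, 0, 8, 12]].
Congruent diagonalization of H (simultaneous row and column reduction) yields pivots -16, 3, 2, -4.
That gives 2 positive, 2 negative pivots.
H is indefinite, so the origin is a saddle point.

saddle point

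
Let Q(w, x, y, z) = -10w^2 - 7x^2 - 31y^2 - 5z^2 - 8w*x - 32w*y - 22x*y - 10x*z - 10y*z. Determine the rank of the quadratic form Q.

3

The associated matrix is A = [[-10, -4, -16, 0], [-4, -7, -11, -5], [-16, -11, -31, -5], [0, -5, -5, -5]].
Congruent diagonalization of A (simultaneous row and column reduction) yields pivots -10, -27/5, -40/27, 0.
So there are 3 negative, 1 zero pivots.
The rank is the number of nonzero pivots: 3.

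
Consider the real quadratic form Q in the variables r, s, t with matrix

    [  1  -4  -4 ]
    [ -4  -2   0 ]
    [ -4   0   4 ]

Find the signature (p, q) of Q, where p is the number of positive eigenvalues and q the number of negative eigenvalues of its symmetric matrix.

(2, 1)

Congruent diagonalization of A (simultaneous row and column reduction) yields pivots 1, -18, 20/9.
Counting signs: 2 positive, 1 negative.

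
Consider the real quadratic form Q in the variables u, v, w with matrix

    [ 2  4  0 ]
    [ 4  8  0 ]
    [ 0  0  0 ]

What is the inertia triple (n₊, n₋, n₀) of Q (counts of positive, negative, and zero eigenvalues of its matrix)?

Congruent diagonalization of A (simultaneous row and column reduction) yields pivots 2, 0, 0.
That gives 1 positive, 2 zero pivots.

(1, 0, 2)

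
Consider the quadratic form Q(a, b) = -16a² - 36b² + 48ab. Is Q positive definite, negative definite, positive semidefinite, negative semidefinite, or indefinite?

The symmetric matrix of Q is [[-16, 24], [24, -36]].
For the 2×2 matrix [[-16, 24], [24, -36]]: det = -16·-36 − (24)² = 0, trace = -52.
det = 0 so one eigenvalue is zero; the form is semidefinite with the sign of the trace.

negative semidefinite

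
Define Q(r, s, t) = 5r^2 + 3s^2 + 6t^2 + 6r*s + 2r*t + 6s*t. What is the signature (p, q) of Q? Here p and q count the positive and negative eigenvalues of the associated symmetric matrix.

Write A = [[5, 3, 1], [3, 3, 3], [1, 3, 6]].
An LDLᵀ factorisation of A has diagonal entries 5, 6/5, 1.
That gives 3 positive pivots.

(3, 0)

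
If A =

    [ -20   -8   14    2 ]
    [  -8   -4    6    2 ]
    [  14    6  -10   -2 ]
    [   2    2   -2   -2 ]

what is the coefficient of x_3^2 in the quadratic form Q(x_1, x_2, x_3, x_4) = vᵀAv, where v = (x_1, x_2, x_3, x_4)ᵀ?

The coefficient of x_3^2 is the diagonal entry A[3,3] = -10.

-10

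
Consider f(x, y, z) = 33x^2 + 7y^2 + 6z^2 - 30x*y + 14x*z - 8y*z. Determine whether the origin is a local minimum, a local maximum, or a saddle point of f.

local minimum

The Hessian at the origin is H = [[66, -30, 14], [-30, 14, -8], [14, -8, 12]].
Row-reducing H symmetrically gives the diagonal entries 66, 4/11, 5/3.
Counting signs: 3 positive.
H is positive definite, so the origin is a strict local minimum.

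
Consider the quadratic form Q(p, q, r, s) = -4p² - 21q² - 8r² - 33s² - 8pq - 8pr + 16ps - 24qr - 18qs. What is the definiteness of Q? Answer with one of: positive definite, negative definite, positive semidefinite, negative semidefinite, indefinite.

The associated matrix is A = [[-4, -4, -4, 8], [-4, -21, -12, -9], [-4, -12, -8, 0], [8, -9, 0, -33]].
Symmetric row and column elimination reduces A to a congruent diagonal form with pivots -4, -17, -4/17, 0.
So there are 3 negative, 1 zero pivots.
Hence Q is negative semidefinite.

negative semidefinite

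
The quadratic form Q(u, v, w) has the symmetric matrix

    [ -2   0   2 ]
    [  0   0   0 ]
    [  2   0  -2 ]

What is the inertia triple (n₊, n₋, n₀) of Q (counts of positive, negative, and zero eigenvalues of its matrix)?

(0, 1, 2)

Row-reducing A symmetrically gives the diagonal entries -2, 0, 0.
That gives 1 negative, 2 zero pivots.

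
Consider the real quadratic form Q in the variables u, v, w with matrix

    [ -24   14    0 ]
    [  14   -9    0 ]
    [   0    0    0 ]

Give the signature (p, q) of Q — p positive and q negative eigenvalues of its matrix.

(0, 2)

Applying the same elementary operations to the rows and columns of A produces a congruent diagonal matrix with entries -24, -5/6, 0.
That gives 2 negative, 1 zero pivots.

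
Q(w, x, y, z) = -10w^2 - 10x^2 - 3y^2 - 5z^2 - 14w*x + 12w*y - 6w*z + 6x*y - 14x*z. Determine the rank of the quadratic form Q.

4

Write A = [[-10, -7, 6, -3], [-7, -10, 3, -7], [6, 3, -3, 0], [-3, -7, 0, -5]].
Row-reducing A symmetrically gives the diagonal entries -10, -51/10, 15/17, 2/15.
That gives 2 positive, 2 negative pivots.
The rank is the number of nonzero pivots: 4.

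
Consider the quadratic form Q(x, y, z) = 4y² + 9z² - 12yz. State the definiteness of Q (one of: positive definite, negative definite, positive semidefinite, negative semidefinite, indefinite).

positive semidefinite

The associated matrix is A = [[0, 0, 0], [0, 4, -6], [0, -6, 9]].
Applying the same elementary operations to the rows and columns of A produces a congruent diagonal matrix with entries 0, 4, 0.
Counting signs: 1 positive, 2 zero.
Hence Q is positive semidefinite.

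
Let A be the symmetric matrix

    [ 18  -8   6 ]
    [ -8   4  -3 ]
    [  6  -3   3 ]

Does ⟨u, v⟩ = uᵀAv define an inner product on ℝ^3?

yes

An LDLᵀ factorisation of A has diagonal entries 18, 4/9, 3/4.
Counting signs: 3 positive.
Hence Q is positive definite.
⟨·,·⟩ is an inner product exactly when A is positive definite.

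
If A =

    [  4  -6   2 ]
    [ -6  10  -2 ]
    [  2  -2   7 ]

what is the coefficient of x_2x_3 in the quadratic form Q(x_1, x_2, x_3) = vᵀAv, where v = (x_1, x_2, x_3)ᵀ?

The coefficient of x_2x_3 is A[2,3] + A[3,2] = 2·(-2) = -4.

-4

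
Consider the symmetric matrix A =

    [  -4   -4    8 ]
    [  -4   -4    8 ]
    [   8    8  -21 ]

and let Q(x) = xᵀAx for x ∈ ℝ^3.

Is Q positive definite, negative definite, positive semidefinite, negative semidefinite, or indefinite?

negative semidefinite

Row-reducing A symmetrically gives the diagonal entries -4, 0, -5.
Counting signs: 2 negative, 1 zero.
Hence Q is negative semidefinite.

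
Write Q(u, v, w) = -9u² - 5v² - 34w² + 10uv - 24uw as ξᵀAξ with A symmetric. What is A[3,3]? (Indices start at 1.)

-34

The coefficient of w² in Q is -34, and that is exactly A[3,3].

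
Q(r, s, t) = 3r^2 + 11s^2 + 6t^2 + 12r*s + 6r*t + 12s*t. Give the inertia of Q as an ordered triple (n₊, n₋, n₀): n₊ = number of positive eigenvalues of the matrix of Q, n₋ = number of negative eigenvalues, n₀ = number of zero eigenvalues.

(2, 1, 0)

The symmetric matrix is A = [[3, 6, 3], [6, 11, 6], [3, 6, 6]].
Row-reducing A symmetrically gives the diagonal entries 3, -1, 3.
Counting signs: 2 positive, 1 negative.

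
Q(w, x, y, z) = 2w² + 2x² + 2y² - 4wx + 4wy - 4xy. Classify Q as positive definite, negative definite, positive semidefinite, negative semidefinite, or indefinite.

positive semidefinite

The symmetric matrix is A = [[2, -2, 2, 0], [-2, 2, -2, 0], [2, -2, 2, 0], [0, 0, 0, 0]].
Applying the same elementary operations to the rows and columns of A produces a congruent diagonal matrix with entries 2, 0, 0, 0.
Counting signs: 1 positive, 3 zero.
Hence Q is positive semidefinite.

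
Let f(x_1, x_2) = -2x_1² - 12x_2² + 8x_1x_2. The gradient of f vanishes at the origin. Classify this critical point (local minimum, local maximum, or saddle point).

local maximum

The Hessian at the origin is H = [[-4, 8], [8, -24]].
det H = -4·-24 − (8)² = 32 > 0 and H[1,1] = -4 < 0, so H is negative definite.
Therefore the origin is a local maximum.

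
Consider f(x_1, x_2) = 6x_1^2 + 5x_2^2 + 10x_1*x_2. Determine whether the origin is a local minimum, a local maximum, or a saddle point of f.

local minimum

The Hessian at the origin is H = [[12, 10], [10, 10]].
det H = 12·10 − (10)² = 20 > 0 and H[1,1] = 12 > 0, so H is positive definite.
Therefore the origin is a local minimum.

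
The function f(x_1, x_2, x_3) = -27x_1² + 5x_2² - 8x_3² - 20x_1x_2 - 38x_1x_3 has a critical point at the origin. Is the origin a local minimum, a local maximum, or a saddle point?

The Hessian at the origin is H = [[-54, -20, -38], [-20, 10, 0], [-38, 0, -16]].
Congruent diagonalization of H (simultaneous row and column reduction) yields pivots -54, 470/27, -30/47.
So there are 1 positive, 2 negative pivots.
H is indefinite, so the origin is a saddle point.

saddle point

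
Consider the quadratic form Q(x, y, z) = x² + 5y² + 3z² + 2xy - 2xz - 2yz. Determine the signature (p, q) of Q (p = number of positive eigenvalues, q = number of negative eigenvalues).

(3, 0)

The associated matrix is A = [[1, 1, -1], [1, 5, -1], [-1, -1, 3]].
Row-reducing A symmetrically gives the diagonal entries 1, 4, 2.
So there are 3 positive pivots.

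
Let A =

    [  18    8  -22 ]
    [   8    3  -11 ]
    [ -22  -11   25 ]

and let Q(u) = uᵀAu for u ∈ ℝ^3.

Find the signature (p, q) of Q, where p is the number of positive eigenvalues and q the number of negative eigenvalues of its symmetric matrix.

Congruent diagonalization of A (simultaneous row and column reduction) yields pivots 18, -5/9, 4/5.
So there are 2 positive, 1 negative pivots.

(2, 1)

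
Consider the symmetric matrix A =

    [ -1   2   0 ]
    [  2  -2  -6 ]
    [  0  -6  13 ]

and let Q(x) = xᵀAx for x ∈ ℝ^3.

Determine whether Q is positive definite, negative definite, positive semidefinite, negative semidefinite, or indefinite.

Symmetric row and column elimination reduces A to a congruent diagonal form with pivots -1, 2, -5.
Counting signs: 1 positive, 2 negative.
Hence Q is indefinite.

indefinite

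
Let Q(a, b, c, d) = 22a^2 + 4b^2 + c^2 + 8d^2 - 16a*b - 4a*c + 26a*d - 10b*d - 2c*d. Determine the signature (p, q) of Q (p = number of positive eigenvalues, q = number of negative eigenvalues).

The associated matrix is A = [[22, -8, -2, 13], [-8, 4, 0, -5], [-2, 0, 1, -1], [13, -5, -1, 8]].
Symmetric row and column elimination reduces A to a congruent diagonal form with pivots 22, 12/11, 1/3, 1/4.
So there are 4 positive pivots.

(4, 0)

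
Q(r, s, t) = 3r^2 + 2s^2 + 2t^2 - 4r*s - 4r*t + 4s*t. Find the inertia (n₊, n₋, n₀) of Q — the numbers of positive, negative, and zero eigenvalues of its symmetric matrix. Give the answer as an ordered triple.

(2, 0, 1)

The associated matrix is A = [[3, -2, -2], [-2, 2, 2], [-2, 2, 2]].
Symmetric row and column elimination reduces A to a congruent diagonal form with pivots 3, 2/3, 0.
That gives 2 positive, 1 zero pivots.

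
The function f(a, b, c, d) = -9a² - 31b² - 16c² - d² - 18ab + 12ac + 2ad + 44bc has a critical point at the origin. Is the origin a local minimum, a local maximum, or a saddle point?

The Hessian at the origin is H = [[-18, -18, 12, 2], [-18, -62, 44, 0], [12, 44, -32, 0], [2, 0, 0, -2]].
Congruent diagonalization of H (simultaneous row and column reduction) yields pivots -18, -44, -8/11, -5/3.
Counting signs: 4 negative.
H is negative definite, so the origin is a strict local maximum.

local maximum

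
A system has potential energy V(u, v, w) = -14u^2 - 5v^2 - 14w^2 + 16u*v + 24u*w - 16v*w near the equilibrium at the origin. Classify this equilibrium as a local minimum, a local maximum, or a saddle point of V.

The Hessian at the origin is H = [[-28, 16, 24], [16, -10, -16], [24, -16, -28]].
Congruent diagonalization of H (simultaneous row and column reduction) yields pivots -28, -6/7, -4/3.
That gives 3 negative pivots.
H is negative definite, so the origin is a strict local maximum.

local maximum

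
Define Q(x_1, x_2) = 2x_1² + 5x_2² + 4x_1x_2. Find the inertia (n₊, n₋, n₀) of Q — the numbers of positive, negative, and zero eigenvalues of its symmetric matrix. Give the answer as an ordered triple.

(2, 0, 0)

The symmetric matrix is A = [[2, 2], [2, 5]].
Row-reducing A symmetrically gives the diagonal entries 2, 3.
So there are 2 positive pivots.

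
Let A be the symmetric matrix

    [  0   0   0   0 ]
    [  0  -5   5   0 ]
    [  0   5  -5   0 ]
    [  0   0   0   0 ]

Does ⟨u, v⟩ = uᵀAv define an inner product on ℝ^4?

Applying the same elementary operations to the rows and columns of A produces a congruent diagonal matrix with entries 0, -5, 0, 0.
Counting signs: 1 negative, 3 zero.
Hence Q is negative semidefinite.
⟨·,·⟩ is an inner product exactly when A is positive definite.

no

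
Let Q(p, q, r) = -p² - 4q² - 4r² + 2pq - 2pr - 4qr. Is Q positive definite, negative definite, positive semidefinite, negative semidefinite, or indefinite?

negative semidefinite

The associated matrix is A = [[-1, 1, -1], [1, -4, -2], [-1, -2, -4]].
Applying the same elementary operations to the rows and columns of A produces a congruent diagonal matrix with entries -1, -3, 0.
That gives 2 negative, 1 zero pivots.
Hence Q is negative semidefinite.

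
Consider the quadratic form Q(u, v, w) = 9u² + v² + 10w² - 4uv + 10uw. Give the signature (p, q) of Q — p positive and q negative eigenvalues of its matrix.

(3, 0)

The symmetric matrix is A = [[9, -2, 5], [-2, 1, 0], [5, 0, 10]].
Applying the same elementary operations to the rows and columns of A produces a congruent diagonal matrix with entries 9, 5/9, 5.
Counting signs: 3 positive.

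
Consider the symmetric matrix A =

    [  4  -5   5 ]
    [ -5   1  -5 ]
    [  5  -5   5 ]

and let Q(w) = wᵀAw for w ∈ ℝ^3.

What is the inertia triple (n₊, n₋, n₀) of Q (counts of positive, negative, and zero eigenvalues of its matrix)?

(1, 2, 0)

Congruent diagonalization of A (simultaneous row and column reduction) yields pivots 4, -21/4, -20/21.
That gives 1 positive, 2 negative pivots.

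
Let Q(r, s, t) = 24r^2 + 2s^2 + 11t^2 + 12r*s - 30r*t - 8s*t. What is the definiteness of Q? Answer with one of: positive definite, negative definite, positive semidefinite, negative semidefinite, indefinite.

The symmetric matrix of Q is A = [[24, 6, -15], [6, 2, -4], [-15, -4, 11]].
Leading principal minors: Δ_1 = 24, Δ_2 = 12, Δ_3 = 18.
All leading principal minors are positive, so by Sylvester's criterion Q is positive definite.

positive definite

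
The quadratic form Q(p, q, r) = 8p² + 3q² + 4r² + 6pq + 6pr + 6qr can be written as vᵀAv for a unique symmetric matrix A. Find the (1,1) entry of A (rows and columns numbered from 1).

8

The coefficient of p² in Q is 8, and that is exactly A[1,1].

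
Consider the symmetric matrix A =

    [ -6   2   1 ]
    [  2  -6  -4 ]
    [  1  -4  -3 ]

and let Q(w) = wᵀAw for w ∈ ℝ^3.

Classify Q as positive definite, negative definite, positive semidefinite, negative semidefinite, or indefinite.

negative definite

Leading principal minors: Δ_1 = -6, Δ_2 = 32, Δ_3 = -10.
The signs alternate starting with Δ_1 < 0, so by Sylvester's criterion Q is negative definite.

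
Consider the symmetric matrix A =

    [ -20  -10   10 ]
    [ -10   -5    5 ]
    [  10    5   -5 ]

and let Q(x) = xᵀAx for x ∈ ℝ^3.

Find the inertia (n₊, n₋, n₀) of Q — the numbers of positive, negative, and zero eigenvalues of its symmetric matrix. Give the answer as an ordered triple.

Symmetric row and column elimination reduces A to a congruent diagonal form with pivots -20, 0, 0.
So there are 1 negative, 2 zero pivots.

(0, 1, 2)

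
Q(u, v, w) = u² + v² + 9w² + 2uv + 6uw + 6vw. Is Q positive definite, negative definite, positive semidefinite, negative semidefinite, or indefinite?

Write A = [[1, 1, 3], [1, 1, 3], [3, 3, 9]].
Row-reducing A symmetrically gives the diagonal entries 1, 0, 0.
That gives 1 positive, 2 zero pivots.
Hence Q is positive semidefinite.

positive semidefinite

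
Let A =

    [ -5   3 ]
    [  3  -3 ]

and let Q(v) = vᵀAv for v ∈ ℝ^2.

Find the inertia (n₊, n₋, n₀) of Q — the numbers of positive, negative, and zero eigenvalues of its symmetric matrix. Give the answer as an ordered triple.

(0, 2, 0)

Row-reducing A symmetrically gives the diagonal entries -5, -6/5.
Counting signs: 2 negative.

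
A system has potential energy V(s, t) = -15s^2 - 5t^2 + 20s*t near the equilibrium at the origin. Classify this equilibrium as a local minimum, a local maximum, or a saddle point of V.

The Hessian at the origin is H = [[-30, 20], [20, -10]].
det H = -30·-10 − (20)² = -100 < 0, so H is indefinite.
Therefore the origin is a saddle point.

saddle point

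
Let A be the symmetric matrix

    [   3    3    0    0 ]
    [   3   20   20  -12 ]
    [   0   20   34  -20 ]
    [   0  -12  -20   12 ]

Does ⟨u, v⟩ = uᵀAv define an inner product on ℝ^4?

yes

Leading principal minors: Δ_1 = 3, Δ_2 = 51, Δ_3 = 534, Δ_4 = 120.
All leading principal minors are positive, so by Sylvester's criterion Q is positive definite.
⟨·,·⟩ is an inner product exactly when A is positive definite.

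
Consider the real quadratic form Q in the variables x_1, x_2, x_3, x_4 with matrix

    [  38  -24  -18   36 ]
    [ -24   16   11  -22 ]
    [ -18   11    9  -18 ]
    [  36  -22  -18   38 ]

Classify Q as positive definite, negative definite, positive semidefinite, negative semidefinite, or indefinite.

positive definite

Leading principal minors: Δ_1 = 38, Δ_2 = 32, Δ_3 = 10, Δ_4 = 20.
All leading principal minors are positive, so by Sylvester's criterion Q is positive definite.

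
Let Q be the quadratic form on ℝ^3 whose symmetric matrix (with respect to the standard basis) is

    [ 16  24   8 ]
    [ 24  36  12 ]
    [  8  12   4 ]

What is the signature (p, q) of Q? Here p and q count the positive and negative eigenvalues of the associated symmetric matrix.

(1, 0)

Congruent diagonalization of A (simultaneous row and column reduction) yields pivots 16, 0, 0.
Counting signs: 1 positive, 2 zero.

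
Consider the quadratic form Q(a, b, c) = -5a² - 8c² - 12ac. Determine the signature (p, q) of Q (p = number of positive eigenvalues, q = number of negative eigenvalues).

(0, 2)

The symmetric matrix is A = [[-5, 0, -6], [0, 0, 0], [-6, 0, -8]].
Congruent diagonalization of A (simultaneous row and column reduction) yields pivots -5, 0, -4/5.
Counting signs: 2 negative, 1 zero.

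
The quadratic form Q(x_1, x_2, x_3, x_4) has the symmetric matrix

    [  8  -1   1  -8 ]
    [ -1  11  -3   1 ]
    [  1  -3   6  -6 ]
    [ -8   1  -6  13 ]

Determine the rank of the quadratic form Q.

Row-reducing A symmetrically gives the diagonal entries 8, 87/8, 445/87, 10/89.
So there are 4 positive pivots.
The rank is the number of nonzero pivots: 4.

4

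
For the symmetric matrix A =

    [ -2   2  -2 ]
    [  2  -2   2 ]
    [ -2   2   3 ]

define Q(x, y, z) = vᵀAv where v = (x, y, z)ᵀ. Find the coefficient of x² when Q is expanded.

The coefficient of x² is the diagonal entry A[1,1] = -2.

-2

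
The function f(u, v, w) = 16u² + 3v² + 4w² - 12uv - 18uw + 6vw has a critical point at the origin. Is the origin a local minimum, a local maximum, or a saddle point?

The Hessian at the origin is H = [[32, -12, -18], [-12, 6, 6], [-18, 6, 8]].
Symmetric row and column elimination reduces H to a congruent diagonal form with pivots 32, 3/2, -5/2.
That gives 2 positive, 1 negative pivots.
H is indefinite, so the origin is a saddle point.

saddle point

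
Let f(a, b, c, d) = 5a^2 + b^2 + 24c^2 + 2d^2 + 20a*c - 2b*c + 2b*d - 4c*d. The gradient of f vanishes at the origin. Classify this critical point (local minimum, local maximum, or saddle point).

local minimum

The Hessian at the origin is H = [[10, 0, 20, 0], [0, 2, -2, 2], [20, -2, 48, -4], [0, 2, -4, 4]].
An LDLᵀ factorisation of H has diagonal entries 10, 2, 6, 4/3.
So there are 4 positive pivots.
H is positive definite, so the origin is a strict local minimum.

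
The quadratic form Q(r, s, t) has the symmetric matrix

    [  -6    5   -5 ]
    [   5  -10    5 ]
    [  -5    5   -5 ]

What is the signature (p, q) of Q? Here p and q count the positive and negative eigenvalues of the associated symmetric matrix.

Applying the same elementary operations to the rows and columns of A produces a congruent diagonal matrix with entries -6, -35/6, -5/7.
So there are 3 negative pivots.

(0, 3)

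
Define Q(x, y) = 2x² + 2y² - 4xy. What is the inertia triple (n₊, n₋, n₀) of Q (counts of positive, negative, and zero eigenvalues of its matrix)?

(1, 0, 1)

Write A = [[2, -2], [-2, 2]].
Applying the same elementary operations to the rows and columns of A produces a congruent diagonal matrix with entries 2, 0.
So there are 1 positive, 1 zero pivots.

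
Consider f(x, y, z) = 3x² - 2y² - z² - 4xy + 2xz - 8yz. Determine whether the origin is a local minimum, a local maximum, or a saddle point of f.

saddle point

The Hessian at the origin is H = [[6, -4, 2], [-4, -4, -8], [2, -8, -2]].
Symmetric row and column elimination reduces H to a congruent diagonal form with pivots 6, -20/3, 4.
Counting signs: 2 positive, 1 negative.
H is indefinite, so the origin is a saddle point.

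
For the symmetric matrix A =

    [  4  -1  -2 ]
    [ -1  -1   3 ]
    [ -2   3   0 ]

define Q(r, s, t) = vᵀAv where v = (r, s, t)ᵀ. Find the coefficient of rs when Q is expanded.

The coefficient of rs is A[1,2] + A[2,1] = 2·(-1) = -2.

-2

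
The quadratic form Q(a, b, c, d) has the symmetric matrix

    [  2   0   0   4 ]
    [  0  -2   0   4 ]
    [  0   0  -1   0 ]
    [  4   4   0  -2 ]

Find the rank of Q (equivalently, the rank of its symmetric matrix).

4

Symmetric row and column elimination reduces A to a congruent diagonal form with pivots 2, -2, -1, -2.
That gives 1 positive, 3 negative pivots.
The rank is the number of nonzero pivots: 4.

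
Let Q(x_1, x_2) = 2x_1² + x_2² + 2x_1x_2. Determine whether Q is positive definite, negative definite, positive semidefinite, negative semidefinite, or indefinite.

The associated matrix is A = [[2, 1], [1, 1]].
Symmetric row and column elimination reduces A to a congruent diagonal form with pivots 2, 1/2.
So there are 2 positive pivots.
Hence Q is positive definite.

positive definite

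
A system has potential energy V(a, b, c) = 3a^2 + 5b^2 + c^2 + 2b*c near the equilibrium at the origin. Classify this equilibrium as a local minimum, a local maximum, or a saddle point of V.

The Hessian at the origin is H = [[6, 0, 0], [0, 10, 2], [0, 2, 2]].
Congruent diagonalization of H (simultaneous row and column reduction) yields pivots 6, 10, 8/5.
Counting signs: 3 positive.
H is positive definite, so the origin is a strict local minimum.

local minimum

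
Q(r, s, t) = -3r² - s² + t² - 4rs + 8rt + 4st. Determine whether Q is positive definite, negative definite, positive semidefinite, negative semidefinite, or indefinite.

indefinite

The symmetric matrix is A = [[-3, -2, 4], [-2, -1, 2], [4, 2, 1]].
Applying the same elementary operations to the rows and columns of A produces a congruent diagonal matrix with entries -3, 1/3, 5.
That gives 2 positive, 1 negative pivots.
Hence Q is indefinite.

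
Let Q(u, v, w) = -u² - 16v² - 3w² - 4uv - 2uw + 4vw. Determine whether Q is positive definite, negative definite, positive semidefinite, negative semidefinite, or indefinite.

The symmetric matrix of Q is A = [[-1, -2, -1], [-2, -16, 2], [-1, 2, -3]].
Leading principal minors: Δ_1 = -1, Δ_2 = 12, Δ_3 = -8.
The signs alternate starting with Δ_1 < 0, so by Sylvester's criterion Q is negative definite.

negative definite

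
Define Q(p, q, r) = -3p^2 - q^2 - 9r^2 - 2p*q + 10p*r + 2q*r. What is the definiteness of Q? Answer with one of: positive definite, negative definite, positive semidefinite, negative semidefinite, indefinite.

The associated matrix is A = [[-3, -1, 5], [-1, -1, 1], [5, 1, -9]].
Symmetric row and column elimination reduces A to a congruent diagonal form with pivots -3, -2/3, 0.
So there are 2 negative, 1 zero pivots.
Hence Q is negative semidefinite.

negative semidefinite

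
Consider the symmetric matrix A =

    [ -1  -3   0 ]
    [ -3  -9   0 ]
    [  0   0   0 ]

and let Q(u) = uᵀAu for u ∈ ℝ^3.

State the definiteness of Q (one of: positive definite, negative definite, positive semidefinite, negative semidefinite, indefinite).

negative semidefinite

Applying the same elementary operations to the rows and columns of A produces a congruent diagonal matrix with entries -1, 0, 0.
So there are 1 negative, 2 zero pivots.
Hence Q is negative semidefinite.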